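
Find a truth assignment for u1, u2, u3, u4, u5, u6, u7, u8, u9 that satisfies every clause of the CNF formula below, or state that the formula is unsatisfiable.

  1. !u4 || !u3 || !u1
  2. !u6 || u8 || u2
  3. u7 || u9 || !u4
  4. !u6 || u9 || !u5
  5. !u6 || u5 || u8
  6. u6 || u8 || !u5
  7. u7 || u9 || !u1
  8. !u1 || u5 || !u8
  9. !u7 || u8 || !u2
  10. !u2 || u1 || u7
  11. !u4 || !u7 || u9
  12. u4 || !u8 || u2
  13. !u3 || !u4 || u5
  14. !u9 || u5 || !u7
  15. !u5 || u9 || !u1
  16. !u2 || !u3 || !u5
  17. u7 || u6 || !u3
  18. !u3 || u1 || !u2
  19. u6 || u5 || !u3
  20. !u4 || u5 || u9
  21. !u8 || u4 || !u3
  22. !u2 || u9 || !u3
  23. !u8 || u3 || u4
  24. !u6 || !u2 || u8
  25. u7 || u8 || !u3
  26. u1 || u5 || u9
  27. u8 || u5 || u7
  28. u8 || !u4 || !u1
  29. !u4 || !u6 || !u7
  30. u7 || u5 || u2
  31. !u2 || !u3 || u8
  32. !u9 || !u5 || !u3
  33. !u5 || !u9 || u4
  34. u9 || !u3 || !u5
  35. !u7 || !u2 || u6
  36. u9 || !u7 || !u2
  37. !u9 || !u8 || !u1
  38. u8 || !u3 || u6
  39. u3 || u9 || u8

u1: false; u2: false; u3: false; u4: true; u5: true; u6: false; u7: true; u8: true; u9: true

Suppose u4 = true.
Suppose u3 = false.
Suppose u7 = true.
From the singleton clause (u9), u9 = true.
From the singleton clause (u5), u5 = true.
From the singleton clause (!u6), u6 = false.
From the singleton clause (u8), u8 = true.
From the singleton clause (!u2), u2 = false.
From the singleton clause (!u1), u1 = false.
All clauses are satisfied.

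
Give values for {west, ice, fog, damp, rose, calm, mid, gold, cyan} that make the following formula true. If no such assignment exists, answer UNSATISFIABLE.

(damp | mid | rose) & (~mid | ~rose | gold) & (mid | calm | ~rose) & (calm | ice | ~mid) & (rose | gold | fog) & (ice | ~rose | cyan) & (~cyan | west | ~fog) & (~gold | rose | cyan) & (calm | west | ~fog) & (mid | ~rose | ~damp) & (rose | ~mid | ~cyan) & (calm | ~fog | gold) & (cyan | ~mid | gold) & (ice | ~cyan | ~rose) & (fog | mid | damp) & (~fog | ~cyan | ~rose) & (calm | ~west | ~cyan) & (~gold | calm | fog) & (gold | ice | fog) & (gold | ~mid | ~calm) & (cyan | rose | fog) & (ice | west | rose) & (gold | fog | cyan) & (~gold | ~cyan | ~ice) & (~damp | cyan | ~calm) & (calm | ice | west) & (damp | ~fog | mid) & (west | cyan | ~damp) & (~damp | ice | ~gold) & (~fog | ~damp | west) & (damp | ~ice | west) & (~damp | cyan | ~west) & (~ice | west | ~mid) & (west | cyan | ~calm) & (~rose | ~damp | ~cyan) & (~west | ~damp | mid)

west: 1, ice: 1, fog: 1, damp: 0, rose: 1, calm: 1, mid: 1, gold: 1, cyan: 0

Suppose damp = 0.
Suppose mid = 1.
Suppose rose = 1.
(gold) alone gives gold = 1.
Suppose calm = 1.
Suppose ice = 1.
(~cyan) alone gives cyan = 0.
(west) alone gives west = 1.
Every clause is now satisfied; fog is unconstrained.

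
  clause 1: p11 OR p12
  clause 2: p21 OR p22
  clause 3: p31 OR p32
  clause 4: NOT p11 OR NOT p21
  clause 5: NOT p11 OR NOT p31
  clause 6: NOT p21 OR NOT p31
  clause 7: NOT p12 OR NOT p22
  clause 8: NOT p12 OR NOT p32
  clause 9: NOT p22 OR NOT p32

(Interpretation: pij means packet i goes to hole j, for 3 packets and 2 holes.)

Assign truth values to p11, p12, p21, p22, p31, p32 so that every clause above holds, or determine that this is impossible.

Suppose p11 = true.
From the singleton clause (NOT p21), p21 = false.
From the singleton clause (p22), p22 = true.
From the singleton clause (NOT p31), p31 = false.
From the singleton clause (p32), p32 = true.
That conflicts with the unit clause (NOT p32).
Backtrack on p11: now try p11 = false.
From the singleton clause (p12), p12 = true.
From the singleton clause (NOT p22), p22 = false.
From the singleton clause (p21), p21 = true.
From the singleton clause (NOT p31), p31 = false.
From the singleton clause (p32), p32 = true.
That conflicts with the unit clause (NOT p32).
Either choice for p11 ends in contradiction.

UNSATISFIABLE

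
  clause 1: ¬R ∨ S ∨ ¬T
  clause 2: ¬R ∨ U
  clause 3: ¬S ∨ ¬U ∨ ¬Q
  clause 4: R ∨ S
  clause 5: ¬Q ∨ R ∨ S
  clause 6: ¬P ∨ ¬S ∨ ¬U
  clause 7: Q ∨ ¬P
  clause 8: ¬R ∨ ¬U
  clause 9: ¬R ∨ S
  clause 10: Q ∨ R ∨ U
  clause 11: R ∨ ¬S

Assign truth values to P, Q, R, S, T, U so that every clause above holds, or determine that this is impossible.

UNSATISFIABLE

Try R = False.
The clause (S) is unit, so S = True.
Now (¬S) is unsatisfied and unit — conflict.
That branch fails; take R = True instead.
The clause (U) is unit, so U = True.
Now (¬U) is unsatisfied and unit — conflict.
Both values of R lead to a conflict.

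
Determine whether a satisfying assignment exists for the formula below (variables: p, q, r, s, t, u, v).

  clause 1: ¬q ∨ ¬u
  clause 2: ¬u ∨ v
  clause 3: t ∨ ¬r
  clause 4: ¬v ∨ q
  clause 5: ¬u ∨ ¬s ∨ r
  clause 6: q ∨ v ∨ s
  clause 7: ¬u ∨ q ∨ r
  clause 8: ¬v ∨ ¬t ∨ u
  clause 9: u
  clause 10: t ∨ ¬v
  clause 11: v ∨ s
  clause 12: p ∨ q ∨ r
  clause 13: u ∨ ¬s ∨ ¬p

Unsatisfiable

From the singleton clause (u), u = True.
From the singleton clause (¬q), q = False.
From the singleton clause (v), v = True.
But (¬v) is also a unit clause — contradiction.
No assignment satisfies every clause.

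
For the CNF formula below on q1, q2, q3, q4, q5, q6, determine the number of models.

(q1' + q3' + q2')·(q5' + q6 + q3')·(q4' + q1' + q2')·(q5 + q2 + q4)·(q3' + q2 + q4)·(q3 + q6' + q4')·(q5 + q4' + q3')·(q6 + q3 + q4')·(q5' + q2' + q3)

There are 2^6 = 64 truth assignments over (q1, q2, q3, q4, q5, q6).
Split on q1. With q1 = 1, the clauses containing q1 are satisfied and q1' drops from the rest; 5 of the 2^5 = 32 assignments to the other variables satisfy what remains.
With q1 = 0, by the same count on the reduced clause set, 9 assignments work.
Total: 5 + 9 = 14.

14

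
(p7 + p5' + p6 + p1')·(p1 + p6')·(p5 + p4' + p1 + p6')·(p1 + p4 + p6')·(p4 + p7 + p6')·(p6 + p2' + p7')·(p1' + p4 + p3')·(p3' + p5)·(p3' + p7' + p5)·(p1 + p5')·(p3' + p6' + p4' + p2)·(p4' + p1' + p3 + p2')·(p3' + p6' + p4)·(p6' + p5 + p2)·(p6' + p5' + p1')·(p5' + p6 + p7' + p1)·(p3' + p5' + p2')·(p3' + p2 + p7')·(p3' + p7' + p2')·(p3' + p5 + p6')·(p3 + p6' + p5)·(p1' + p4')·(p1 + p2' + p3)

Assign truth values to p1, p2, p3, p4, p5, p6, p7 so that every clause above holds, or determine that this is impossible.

p1=0,  p2=0,  p3=0,  p4=1,  p5=0,  p6=0,  p7=1

Branch on p1: set p1 = 0.
Unit clause (p6') forces p6 = 0.
Unit clause (p5') forces p5 = 0.
Unit clause (p3') forces p3 = 0.
Unit clause (p2') forces p2 = 0.
Every clause is now satisfied; p4, p7 are unconstrained.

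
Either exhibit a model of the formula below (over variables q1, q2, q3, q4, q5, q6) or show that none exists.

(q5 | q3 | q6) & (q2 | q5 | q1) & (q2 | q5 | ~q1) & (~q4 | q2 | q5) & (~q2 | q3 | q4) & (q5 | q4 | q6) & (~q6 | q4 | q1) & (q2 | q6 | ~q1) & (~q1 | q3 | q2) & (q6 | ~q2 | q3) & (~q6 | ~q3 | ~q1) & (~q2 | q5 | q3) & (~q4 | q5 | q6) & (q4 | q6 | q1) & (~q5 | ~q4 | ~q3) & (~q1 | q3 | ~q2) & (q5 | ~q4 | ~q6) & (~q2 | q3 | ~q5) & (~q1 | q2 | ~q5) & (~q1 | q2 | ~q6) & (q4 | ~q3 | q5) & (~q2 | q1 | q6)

Suppose q5 = 1.
Suppose q4 = 1.
From the singleton clause (~q3), q3 = 0.
From the singleton clause (~q2), q2 = 0.
From the singleton clause (~q1), q1 = 0.
All clauses hold; q6 can take either value.

q1=0, q2=0, q3=0, q4=1, q5=1, q6=0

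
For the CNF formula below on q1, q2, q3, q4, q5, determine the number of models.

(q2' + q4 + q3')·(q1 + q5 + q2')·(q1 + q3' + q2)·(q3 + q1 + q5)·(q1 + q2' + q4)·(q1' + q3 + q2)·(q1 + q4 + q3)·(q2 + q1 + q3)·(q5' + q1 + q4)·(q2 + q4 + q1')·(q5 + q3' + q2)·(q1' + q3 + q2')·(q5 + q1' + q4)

There are 2^5 = 32 truth assignments over (q1, q2, q3, q4, q5).
Split on q1. With q1 = 1, the clauses containing q1 are satisfied and q1' drops from the rest; 3 of the 2^4 = 16 assignments to the other variables satisfy what remains.
With q1 = 0, by the same count on the reduced clause set, 2 assignments work.
(One model: q1=F, q2=T, q3=F, q4=T, q5=T.)
Total: 3 + 2 = 5.

5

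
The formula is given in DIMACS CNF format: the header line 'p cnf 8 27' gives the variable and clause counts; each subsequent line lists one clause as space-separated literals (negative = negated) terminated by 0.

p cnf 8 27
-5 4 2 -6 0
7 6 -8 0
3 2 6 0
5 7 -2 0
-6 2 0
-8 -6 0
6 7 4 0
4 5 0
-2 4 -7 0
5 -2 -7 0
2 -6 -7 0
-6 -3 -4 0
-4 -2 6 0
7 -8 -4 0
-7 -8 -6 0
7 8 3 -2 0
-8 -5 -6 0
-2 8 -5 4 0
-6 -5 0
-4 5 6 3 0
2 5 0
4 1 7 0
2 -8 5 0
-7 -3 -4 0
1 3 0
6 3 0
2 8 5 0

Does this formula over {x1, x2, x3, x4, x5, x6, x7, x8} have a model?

Try x6 = False.
Unit clause (x3) forces x3 = True.
Try x7 = True.
Unit clause (¬x4) forces x4 = False.
Unit clause (x5) forces x5 = True.
Unit clause (¬x2) forces x2 = False.
All clauses hold; x1, x8 can take either value.
A satisfying assignment: x1=True,  x2=False,  x3=True,  x4=False,  x5=True,  x6=False,  x7=True,  x8=True.

Satisfiable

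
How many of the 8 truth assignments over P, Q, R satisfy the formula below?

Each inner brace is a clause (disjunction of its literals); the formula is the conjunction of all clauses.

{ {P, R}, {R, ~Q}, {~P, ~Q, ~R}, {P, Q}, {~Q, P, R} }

3

There are 2^3 = 8 truth assignments over (P, Q, R).
Check each against the 5 clauses (columns in the order P, Q, R):
  F F F  ✗ fails (P | R)
  F F T  ✗ fails (P | Q)
  F T F  ✗ fails (P | R)
  F T T  ✓ satisfies all
  T F F  ✓ satisfies all
  T F T  ✓ satisfies all
  T T F  ✗ fails (R | ~Q)
  T T T  ✗ fails (~P | ~Q | ~R)
3 of the 8 rows are models.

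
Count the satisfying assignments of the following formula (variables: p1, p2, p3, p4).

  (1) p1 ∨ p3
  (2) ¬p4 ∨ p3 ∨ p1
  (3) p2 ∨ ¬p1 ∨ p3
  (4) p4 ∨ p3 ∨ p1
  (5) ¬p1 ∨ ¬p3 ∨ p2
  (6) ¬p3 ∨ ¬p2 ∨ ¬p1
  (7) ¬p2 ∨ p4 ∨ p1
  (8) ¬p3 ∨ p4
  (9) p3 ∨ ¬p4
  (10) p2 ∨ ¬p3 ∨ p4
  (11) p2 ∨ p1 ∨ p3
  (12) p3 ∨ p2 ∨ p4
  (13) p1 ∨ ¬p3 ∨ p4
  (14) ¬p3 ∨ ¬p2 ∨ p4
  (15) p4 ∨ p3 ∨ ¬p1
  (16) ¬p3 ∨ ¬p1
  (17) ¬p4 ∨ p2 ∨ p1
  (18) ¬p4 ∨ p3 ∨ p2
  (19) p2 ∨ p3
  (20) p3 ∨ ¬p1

There are 2^4 = 16 truth assignments over (p1, p2, p3, p4).
Split on p1. With p1 = True, the clauses containing p1 are satisfied and ¬p1 drops from the rest; 0 of the 2^3 = 8 assignments to the other variables satisfy what remains.
With p1 = False, by the same count on the reduced clause set, 1 assignment works.
(One model: p1=F, p2=T, p3=T, p4=T.)
Total: 0 + 1 = 1.

1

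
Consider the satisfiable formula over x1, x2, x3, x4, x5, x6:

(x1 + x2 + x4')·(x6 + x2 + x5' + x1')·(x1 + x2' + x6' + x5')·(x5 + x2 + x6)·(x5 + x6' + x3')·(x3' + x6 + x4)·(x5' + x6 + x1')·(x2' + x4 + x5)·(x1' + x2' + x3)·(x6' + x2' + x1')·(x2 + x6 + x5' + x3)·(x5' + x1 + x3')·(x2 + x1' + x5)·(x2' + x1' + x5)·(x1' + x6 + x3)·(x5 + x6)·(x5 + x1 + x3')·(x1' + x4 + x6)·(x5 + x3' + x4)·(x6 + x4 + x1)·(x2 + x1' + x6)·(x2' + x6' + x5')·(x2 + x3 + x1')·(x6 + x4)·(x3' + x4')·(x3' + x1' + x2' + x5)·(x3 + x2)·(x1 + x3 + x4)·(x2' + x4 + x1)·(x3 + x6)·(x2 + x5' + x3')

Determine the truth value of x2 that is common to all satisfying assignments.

True

Suppose x2 = 0.
(x3) alone gives x3 = 1.
(x4') alone gives x4 = 0.
(x6) alone gives x6 = 1.
(x5) alone gives x5 = 1.
But (x5') is also a unit clause — contradiction.
So every satisfying assignment has x2 = True.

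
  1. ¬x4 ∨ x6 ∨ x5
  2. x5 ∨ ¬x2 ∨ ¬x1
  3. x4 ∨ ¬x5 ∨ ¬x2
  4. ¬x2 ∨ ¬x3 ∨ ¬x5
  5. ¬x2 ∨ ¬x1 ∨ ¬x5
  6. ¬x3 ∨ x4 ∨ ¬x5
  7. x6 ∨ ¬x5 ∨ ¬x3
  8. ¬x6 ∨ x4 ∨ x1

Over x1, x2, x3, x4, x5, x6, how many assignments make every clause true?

25

There are 2^6 = 64 truth assignments over (x1, x2, x3, x4, x5, x6).
Split on x6. With x6 = True, the clauses containing x6 are satisfied and ¬x6 drops from the rest; 14 of the 2^5 = 32 assignments to the other variables satisfy what remains.
With x6 = False, by the same count on the reduced clause set, 11 assignments work.
(One model: x1=F, x2=F, x3=F, x4=F, x5=F, x6=F.)
Total: 14 + 11 = 25.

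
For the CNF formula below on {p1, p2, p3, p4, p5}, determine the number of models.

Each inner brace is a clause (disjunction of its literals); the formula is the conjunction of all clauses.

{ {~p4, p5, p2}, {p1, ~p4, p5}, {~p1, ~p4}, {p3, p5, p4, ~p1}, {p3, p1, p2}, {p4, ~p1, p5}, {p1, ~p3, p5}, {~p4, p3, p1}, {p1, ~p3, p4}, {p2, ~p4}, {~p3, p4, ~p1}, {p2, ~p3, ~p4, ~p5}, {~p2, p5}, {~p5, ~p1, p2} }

3

There are 2^5 = 32 truth assignments over (p1, p2, p3, p4, p5).
Split on p5. With p5 = 1, the clauses containing p5 are satisfied and ~p5 drops from the rest; 3 of the 2^4 = 16 assignments to the other variables satisfy what remains.
With p5 = 0, by the same count on the reduced clause set, 0 assignments work.
Total: 3 + 0 = 3.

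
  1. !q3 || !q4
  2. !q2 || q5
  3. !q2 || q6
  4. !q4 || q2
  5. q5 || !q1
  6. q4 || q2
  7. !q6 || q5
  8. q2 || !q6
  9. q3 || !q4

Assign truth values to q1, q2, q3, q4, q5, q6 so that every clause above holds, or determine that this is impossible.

q1: true,  q2: true,  q3: true,  q4: false,  q5: true,  q6: true

Case q3 = true:
Unit clause (!q4) forces q4 = false.
Unit clause (q2) forces q2 = true.
Unit clause (q5) forces q5 = true.
Unit clause (q6) forces q6 = true.
Every clause is now satisfied; q1 is unconstrained.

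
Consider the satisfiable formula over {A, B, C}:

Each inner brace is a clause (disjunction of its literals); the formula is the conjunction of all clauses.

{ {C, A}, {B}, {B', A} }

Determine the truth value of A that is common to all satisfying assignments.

True

Suppose A = 0.
The clause (C) is unit, so C = 1.
The clause (B) is unit, so B = 1.
That conflicts with the unit clause (B').
So every satisfying assignment has A = True.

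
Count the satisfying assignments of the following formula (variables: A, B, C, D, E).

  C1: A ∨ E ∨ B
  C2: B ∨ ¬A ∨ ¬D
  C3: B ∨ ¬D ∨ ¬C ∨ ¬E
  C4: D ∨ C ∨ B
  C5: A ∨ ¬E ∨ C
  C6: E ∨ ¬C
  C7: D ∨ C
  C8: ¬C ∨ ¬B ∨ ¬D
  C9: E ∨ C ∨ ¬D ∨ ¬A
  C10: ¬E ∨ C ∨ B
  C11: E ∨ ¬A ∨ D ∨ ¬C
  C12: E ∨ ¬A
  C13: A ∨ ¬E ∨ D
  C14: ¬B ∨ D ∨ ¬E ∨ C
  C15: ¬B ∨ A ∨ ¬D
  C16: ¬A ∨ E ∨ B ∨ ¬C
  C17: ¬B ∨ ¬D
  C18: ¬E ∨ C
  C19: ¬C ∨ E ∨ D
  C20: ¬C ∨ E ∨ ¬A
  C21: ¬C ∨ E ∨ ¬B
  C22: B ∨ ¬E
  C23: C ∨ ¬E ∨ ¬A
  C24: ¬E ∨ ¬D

There are 2^5 = 32 truth assignments over (A, B, C, D, E).
Split on D. With D = True, the clauses containing D are satisfied and ¬D drops from the rest; 0 of the 2^4 = 16 assignments to the other variables satisfy what remains.
With D = False, by the same count on the reduced clause set, 1 assignment works.
Total: 0 + 1 = 1.

1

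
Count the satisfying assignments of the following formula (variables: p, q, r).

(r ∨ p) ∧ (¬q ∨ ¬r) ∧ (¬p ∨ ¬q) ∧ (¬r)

There are 2^3 = 8 truth assignments over (p, q, r).
Check each against the 4 clauses (columns in the order p, q, r):
  F F F  ✗ fails (r ∨ p)
  F F T  ✗ fails (¬r)
  F T F  ✗ fails (r ∨ p)
  F T T  ✗ fails (¬q ∨ ¬r)
  T F F  ✓ satisfies all
  T F T  ✗ fails (¬r)
  T T F  ✗ fails (¬p ∨ ¬q)
  T T T  ✗ fails (¬q ∨ ¬r)
1 of the 8 rows is a model.

1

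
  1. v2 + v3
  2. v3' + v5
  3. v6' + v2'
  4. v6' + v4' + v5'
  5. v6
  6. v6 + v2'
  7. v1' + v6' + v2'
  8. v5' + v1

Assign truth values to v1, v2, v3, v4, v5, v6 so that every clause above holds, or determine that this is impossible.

The clause (v6) is unit, so v6 = 1.
The clause (v2') is unit, so v2 = 0.
The clause (v3) is unit, so v3 = 1.
The clause (v5) is unit, so v5 = 1.
The clause (v4') is unit, so v4 = 0.
The clause (v1) is unit, so v1 = 1.
Every clause now holds.

v1 ↦ 1, v2 ↦ 0, v3 ↦ 1, v4 ↦ 0, v5 ↦ 1, v6 ↦ 1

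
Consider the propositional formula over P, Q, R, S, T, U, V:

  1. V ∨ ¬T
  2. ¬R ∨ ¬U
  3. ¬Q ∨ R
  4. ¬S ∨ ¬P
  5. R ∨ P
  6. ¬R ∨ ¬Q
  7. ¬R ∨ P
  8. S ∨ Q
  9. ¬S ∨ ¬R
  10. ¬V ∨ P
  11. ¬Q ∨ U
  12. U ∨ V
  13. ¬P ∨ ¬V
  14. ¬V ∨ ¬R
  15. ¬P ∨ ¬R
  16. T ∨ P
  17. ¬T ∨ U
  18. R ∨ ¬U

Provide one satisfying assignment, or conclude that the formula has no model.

UNSATISFIABLE

Try V = True.
The clause (P) is unit, so P = True.
That conflicts with the unit clause (¬P).
Backtrack on V: now try V = False.
The clause (¬T) is unit, so T = False.
The clause (U) is unit, so U = True.
The clause (¬R) is unit, so R = False.
That conflicts with the unit clause (R).
Neither V = True nor V = False works.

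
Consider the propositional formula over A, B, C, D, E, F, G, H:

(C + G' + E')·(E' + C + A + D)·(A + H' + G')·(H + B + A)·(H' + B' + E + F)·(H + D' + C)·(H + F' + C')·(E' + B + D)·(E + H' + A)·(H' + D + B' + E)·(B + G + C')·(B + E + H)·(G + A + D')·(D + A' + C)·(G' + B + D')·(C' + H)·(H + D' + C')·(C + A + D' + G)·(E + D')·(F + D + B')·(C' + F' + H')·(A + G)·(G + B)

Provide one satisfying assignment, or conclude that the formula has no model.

Branch on C: set C = 1.
The clause (H) is unit, so H = 1.
The clause (F') is unit, so F = 0.
Branch on A: set A = 1.
Branch on B: set B = 0.
The clause (G) is unit, so G = 1.
The clause (D') is unit, so D = 0.
The clause (E') is unit, so E = 0.
Every clause now holds.

A=1, B=0, C=1, D=0, E=0, F=0, G=1, H=1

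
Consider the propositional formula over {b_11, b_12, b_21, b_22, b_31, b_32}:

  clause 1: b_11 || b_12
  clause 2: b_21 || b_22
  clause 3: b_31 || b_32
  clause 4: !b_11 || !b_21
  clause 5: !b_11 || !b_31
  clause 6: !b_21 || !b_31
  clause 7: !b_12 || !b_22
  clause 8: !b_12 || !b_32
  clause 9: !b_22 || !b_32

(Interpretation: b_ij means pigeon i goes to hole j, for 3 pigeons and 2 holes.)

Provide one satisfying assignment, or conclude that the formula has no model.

Suppose b_11 = true.
Unit clause (!b_21) forces b_21 = false.
Unit clause (b_22) forces b_22 = true.
Unit clause (!b_31) forces b_31 = false.
Unit clause (b_32) forces b_32 = true.
But (!b_32) is also a unit clause — contradiction.
Undo b_11 and try b_11 = false.
Unit clause (b_12) forces b_12 = true.
Unit clause (!b_22) forces b_22 = false.
Unit clause (b_21) forces b_21 = true.
Unit clause (!b_31) forces b_31 = false.
Unit clause (b_32) forces b_32 = true.
But (!b_32) is also a unit clause — contradiction.
Either choice for b_11 ends in contradiction.

UNSATISFIABLE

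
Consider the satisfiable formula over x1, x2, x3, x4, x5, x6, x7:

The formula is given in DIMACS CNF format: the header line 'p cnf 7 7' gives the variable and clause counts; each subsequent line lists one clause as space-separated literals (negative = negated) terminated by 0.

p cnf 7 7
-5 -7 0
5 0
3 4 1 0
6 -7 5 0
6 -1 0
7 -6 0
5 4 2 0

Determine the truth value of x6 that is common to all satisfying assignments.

Suppose x6 = True.
The clause (x5) is unit, so x5 = True.
The clause (¬x7) is unit, so x7 = False.
Now (x7) is unsatisfied and unit — conflict.
So every satisfying assignment has x6 = False.

False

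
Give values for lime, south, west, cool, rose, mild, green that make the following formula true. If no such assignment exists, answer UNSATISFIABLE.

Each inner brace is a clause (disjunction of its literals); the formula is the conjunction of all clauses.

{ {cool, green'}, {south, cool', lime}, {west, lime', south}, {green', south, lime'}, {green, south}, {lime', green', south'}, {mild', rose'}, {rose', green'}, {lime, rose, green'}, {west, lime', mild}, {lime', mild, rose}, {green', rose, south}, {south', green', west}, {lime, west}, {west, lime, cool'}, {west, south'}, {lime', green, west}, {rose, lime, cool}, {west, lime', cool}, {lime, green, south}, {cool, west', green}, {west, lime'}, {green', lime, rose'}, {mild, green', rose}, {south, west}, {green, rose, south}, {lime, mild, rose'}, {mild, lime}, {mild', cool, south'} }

Suppose cool = 1.
Suppose south = 1.
From the singleton clause (west), west = 1.
Suppose lime = 1.
From the singleton clause (green'), green = 0.
Suppose mild = 0.
From the singleton clause (rose), rose = 1.
This assignment satisfies each clause.

lime ↦ 1; south ↦ 1; west ↦ 1; cool ↦ 1; rose ↦ 1; mild ↦ 0; green ↦ 0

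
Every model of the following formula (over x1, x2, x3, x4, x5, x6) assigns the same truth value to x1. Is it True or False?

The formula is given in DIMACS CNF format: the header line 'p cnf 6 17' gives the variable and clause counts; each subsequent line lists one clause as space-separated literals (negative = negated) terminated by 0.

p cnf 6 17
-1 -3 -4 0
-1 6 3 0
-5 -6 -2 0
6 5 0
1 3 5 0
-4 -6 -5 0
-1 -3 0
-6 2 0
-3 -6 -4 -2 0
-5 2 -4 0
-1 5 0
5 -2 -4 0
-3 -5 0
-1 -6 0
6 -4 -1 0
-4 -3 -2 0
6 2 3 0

False

Suppose x1 = True.
The clause (¬x3) is unit, so x3 = False.
The clause (x6) is unit, so x6 = True.
But (¬x6) is also a unit clause — contradiction.
So every satisfying assignment has x1 = False.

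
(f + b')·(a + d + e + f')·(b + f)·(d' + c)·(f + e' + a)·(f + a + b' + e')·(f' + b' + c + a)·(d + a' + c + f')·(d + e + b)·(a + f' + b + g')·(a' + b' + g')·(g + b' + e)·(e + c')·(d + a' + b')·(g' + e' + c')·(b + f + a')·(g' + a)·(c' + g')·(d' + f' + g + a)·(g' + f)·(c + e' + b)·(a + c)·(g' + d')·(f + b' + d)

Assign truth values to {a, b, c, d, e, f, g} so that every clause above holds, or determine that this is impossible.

Try f = 1.
Try d = 0.
Try a = 1.
From the singleton clause (c), c = 1.
From the singleton clause (e), e = 1.
From the singleton clause (b'), b = 0.
From the singleton clause (g'), g = 0.
All clauses are satisfied.

a: 1; b: 0; c: 1; d: 0; e: 1; f: 1; g: 0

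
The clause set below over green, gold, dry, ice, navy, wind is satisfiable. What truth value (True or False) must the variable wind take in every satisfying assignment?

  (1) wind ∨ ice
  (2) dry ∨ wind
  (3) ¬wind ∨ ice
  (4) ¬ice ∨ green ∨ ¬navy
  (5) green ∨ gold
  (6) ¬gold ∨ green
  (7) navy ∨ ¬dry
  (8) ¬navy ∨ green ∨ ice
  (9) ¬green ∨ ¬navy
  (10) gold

True

Suppose wind = False.
Unit clause (ice) forces ice = True.
Unit clause (dry) forces dry = True.
Unit clause (navy) forces navy = True.
Unit clause (green) forces green = True.
Now (¬green) is unsatisfied and unit — conflict.
So every satisfying assignment has wind = True.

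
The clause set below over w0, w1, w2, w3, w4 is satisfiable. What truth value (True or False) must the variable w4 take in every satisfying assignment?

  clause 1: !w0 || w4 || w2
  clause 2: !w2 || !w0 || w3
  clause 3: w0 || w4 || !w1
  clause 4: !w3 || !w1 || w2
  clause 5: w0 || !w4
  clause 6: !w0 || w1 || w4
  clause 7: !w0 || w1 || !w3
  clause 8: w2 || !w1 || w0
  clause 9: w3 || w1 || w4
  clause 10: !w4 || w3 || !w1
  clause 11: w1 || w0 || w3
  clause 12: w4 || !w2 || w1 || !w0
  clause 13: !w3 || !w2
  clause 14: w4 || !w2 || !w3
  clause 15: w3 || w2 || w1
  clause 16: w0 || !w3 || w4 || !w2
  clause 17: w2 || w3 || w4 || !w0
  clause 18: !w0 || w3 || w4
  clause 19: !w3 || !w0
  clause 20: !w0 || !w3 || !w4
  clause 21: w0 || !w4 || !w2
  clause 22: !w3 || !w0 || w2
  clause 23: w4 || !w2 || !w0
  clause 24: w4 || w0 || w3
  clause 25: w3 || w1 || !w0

Suppose w4 = true.
The clause (w0) is unit, so w0 = true.
The clause (!w3) is unit, so w3 = false.
The clause (!w2) is unit, so w2 = false.
The clause (!w1) is unit, so w1 = false.
But (w1) is also a unit clause — contradiction.
So every satisfying assignment has w4 = False.

False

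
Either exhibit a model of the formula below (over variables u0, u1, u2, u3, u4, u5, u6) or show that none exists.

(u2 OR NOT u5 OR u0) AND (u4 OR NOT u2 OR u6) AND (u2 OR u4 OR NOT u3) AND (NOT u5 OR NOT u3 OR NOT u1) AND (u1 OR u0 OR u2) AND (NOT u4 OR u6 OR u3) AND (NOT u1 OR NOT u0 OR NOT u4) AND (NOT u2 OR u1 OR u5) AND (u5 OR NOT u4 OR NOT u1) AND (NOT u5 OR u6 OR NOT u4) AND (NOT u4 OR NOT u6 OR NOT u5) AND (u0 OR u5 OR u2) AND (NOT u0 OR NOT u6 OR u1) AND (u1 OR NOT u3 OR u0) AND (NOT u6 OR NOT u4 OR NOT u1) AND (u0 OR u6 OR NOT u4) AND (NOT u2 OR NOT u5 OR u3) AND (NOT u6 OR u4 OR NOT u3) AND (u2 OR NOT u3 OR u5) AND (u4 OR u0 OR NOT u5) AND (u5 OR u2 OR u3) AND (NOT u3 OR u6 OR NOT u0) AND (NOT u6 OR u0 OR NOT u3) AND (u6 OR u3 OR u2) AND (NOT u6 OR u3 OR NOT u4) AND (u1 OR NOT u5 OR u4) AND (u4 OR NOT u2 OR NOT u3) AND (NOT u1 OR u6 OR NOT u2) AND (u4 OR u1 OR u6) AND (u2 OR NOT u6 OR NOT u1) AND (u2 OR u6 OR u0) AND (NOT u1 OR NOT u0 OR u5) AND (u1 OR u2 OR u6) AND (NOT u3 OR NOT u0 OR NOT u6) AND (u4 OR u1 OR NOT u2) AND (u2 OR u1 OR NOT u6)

Case u2 = true:
Case u4 = false:
From the singleton clause (u6), u6 = true.
From the singleton clause (NOT u3), u3 = false.
From the singleton clause (NOT u5), u5 = false.
From the singleton clause (u1), u1 = true.
From the singleton clause (NOT u0), u0 = false.
Every clause now holds.

u0: false,  u1: true,  u2: true,  u3: false,  u4: false,  u5: false,  u6: true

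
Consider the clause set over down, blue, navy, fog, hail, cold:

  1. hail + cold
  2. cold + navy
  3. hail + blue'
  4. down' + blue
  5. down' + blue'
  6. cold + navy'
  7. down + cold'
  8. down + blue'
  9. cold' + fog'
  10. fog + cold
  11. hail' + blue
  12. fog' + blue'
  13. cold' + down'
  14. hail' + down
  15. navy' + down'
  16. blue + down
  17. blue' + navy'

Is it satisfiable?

Unsatisfiable

Case hail = 1:
The clause (blue) is unit, so blue = 1.
The clause (down') is unit, so down = 0.
But (down) is also a unit clause — contradiction.
That branch fails; take hail = 0 instead.
The clause (cold) is unit, so cold = 1.
The clause (blue') is unit, so blue = 0.
The clause (down') is unit, so down = 0.
But (down) is also a unit clause — contradiction.
Neither hail = 1 nor hail = 0 works.
No assignment satisfies every clause.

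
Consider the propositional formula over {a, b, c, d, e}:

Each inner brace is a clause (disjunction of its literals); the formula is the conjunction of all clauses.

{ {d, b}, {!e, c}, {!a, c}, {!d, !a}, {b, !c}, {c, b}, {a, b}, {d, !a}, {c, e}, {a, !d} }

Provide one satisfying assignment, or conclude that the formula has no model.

a=false,  b=true,  c=true,  d=false,  e=true

Branch on d: set d = false.
(b) alone gives b = true.
(!a) alone gives a = false.
Branch on e: set e = true.
(c) alone gives c = true.
This assignment satisfies each clause.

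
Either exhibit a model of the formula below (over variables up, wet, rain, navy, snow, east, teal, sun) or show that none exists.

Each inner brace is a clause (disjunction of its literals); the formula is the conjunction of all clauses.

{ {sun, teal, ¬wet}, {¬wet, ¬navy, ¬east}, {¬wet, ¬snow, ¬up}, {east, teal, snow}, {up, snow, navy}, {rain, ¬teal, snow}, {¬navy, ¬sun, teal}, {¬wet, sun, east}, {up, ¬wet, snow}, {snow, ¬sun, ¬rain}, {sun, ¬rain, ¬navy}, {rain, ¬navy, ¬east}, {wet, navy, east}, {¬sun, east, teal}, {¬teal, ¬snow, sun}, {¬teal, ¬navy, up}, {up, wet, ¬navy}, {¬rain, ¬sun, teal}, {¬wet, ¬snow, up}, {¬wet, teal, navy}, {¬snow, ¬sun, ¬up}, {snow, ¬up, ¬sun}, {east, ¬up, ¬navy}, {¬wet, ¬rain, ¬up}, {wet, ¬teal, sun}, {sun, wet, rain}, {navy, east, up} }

up=False, wet=False, rain=True, navy=False, snow=True, east=True, teal=True, sun=True

Try sun = True.
Try navy = False.
Try up = False.
Unit clause (snow) forces snow = True.
Unit clause (¬wet) forces wet = False.
Unit clause (east) forces east = True.
Try rain = True.
Unit clause (teal) forces teal = True.
Every clause now holds.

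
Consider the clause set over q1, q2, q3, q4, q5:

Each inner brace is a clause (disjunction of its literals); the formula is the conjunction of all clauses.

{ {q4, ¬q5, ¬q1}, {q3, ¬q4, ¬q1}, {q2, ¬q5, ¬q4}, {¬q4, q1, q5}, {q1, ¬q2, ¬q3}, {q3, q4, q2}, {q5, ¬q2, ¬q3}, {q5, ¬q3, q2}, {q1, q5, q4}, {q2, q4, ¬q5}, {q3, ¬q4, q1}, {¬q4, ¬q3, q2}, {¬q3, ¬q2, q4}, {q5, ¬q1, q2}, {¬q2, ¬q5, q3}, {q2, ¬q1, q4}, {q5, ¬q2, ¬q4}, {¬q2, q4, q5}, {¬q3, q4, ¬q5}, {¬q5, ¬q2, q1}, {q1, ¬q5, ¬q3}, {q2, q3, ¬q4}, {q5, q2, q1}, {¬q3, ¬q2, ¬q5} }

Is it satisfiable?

Branch on q4: set q4 = True.
Branch on q3: set q3 = True.
From the singleton clause (q2), q2 = True.
From the singleton clause (q1), q1 = True.
From the singleton clause (q5), q5 = True.
That conflicts with the unit clause (¬q5).
That branch fails; take q3 = False instead.
From the singleton clause (¬q1), q1 = False.
That conflicts with the unit clause (q1).
Either choice for q3 ends in contradiction.
That branch fails; take q4 = False instead.
Branch on q5: set q5 = False.
From the singleton clause (q1), q1 = True.
From the singleton clause (q2), q2 = True.
That conflicts with the unit clause (¬q2).
That branch fails; take q5 = True instead.
From the singleton clause (¬q1), q1 = False.
From the singleton clause (q2), q2 = True.
That conflicts with the unit clause (¬q2).
Either choice for q5 ends in contradiction.
Either choice for q4 ends in contradiction.
No assignment satisfies every clause.

No, unsatisfiable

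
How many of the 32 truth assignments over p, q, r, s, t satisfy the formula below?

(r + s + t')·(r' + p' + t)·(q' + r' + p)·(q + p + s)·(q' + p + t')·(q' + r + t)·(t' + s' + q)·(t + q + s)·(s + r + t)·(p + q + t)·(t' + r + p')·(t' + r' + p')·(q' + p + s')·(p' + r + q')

There are 2^5 = 32 truth assignments over (p, q, r, s, t).
Split on p. With p = 1, the clauses containing p are satisfied and p' drops from the rest; 1 of the 2^4 = 16 assignments to the other variables satisfy what remains.
With p = 0, by the same count on the reduced clause set, 0 assignments work.
Total: 1 + 0 = 1.

1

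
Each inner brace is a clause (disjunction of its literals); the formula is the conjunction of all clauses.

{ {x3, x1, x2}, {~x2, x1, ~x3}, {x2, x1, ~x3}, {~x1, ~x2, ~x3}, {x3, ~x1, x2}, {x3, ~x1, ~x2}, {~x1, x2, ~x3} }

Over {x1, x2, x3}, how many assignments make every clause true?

There are 2^3 = 8 truth assignments over (x1, x2, x3).
Check each against the 7 clauses (columns in the order x1, x2, x3):
  F F F  ✗ fails (x3 | x1 | x2)
  F F T  ✗ fails (x2 | x1 | ~x3)
  F T F  ✓ satisfies all
  F T T  ✗ fails (~x2 | x1 | ~x3)
  T F F  ✗ fails (x3 | ~x1 | x2)
  T F T  ✗ fails (~x1 | x2 | ~x3)
  T T F  ✗ fails (x3 | ~x1 | ~x2)
  T T T  ✗ fails (~x1 | ~x2 | ~x3)
1 of the 8 rows is a model.

1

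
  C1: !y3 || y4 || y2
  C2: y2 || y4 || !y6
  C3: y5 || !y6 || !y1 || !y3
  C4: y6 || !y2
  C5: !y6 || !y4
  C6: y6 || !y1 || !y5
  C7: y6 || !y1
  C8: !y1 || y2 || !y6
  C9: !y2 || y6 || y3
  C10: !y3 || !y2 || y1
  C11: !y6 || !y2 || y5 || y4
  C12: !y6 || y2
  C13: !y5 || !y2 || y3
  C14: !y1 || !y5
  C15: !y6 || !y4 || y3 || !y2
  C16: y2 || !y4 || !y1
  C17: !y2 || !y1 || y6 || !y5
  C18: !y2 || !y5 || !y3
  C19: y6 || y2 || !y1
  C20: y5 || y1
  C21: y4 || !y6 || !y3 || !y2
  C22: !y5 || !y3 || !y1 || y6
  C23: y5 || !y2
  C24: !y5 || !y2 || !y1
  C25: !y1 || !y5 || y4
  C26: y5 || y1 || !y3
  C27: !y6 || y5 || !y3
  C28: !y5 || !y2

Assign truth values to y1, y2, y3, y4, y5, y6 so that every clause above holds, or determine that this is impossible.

y1: false,  y2: false,  y3: true,  y4: true,  y5: true,  y6: false

Branch on y6: set y6 = false.
Unit clause (!y2) forces y2 = false.
Unit clause (!y1) forces y1 = false.
Unit clause (y5) forces y5 = true.
Branch on y3: set y3 = true.
Unit clause (y4) forces y4 = true.
Every clause now holds.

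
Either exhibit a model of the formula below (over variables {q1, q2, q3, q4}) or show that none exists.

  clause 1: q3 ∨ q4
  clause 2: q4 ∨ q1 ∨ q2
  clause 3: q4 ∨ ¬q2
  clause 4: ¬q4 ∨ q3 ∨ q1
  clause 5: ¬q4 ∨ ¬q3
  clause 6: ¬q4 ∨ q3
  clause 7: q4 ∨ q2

UNSATISFIABLE

Try q3 = True.
From the singleton clause (¬q4), q4 = False.
From the singleton clause (¬q2), q2 = False.
Now (q2) is unsatisfied and unit — conflict.
Undo q3 and try q3 = False.
From the singleton clause (q4), q4 = True.
Now (¬q4) is unsatisfied and unit — conflict.
Both values of q3 lead to a conflict.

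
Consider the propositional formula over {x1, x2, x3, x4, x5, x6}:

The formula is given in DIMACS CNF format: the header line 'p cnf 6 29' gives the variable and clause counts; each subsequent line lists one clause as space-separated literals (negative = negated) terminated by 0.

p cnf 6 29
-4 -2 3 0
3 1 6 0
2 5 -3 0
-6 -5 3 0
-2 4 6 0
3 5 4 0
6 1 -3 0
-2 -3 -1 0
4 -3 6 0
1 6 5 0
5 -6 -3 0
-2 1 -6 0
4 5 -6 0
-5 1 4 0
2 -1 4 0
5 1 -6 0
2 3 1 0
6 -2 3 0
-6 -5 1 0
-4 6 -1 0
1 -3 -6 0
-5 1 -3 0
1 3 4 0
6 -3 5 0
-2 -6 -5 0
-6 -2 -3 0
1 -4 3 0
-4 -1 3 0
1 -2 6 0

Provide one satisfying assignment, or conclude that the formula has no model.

x1 ↦ True,  x2 ↦ False,  x3 ↦ True,  x4 ↦ True,  x5 ↦ True,  x6 ↦ True

Branch on x4: set x4 = True.
Branch on x2: set x2 = False.
Branch on x5: set x5 = True.
Branch on x6: set x6 = True.
From the singleton clause (x3), x3 = True.
From the singleton clause (x1), x1 = True.
This assignment satisfies each clause.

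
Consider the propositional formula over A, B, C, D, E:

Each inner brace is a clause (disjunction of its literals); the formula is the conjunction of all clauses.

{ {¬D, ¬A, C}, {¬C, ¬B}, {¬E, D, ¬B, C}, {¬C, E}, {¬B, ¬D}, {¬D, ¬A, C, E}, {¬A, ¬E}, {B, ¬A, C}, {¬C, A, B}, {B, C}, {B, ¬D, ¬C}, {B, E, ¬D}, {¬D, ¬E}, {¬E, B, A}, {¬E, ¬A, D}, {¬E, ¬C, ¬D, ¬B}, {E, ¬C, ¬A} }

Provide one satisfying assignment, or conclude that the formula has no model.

Suppose C = False.
Unit clause (B) forces B = True.
Unit clause (¬D) forces D = False.
Unit clause (¬E) forces E = False.
Every clause is now satisfied; A is unconstrained.

A: False; B: True; C: False; D: False; E: False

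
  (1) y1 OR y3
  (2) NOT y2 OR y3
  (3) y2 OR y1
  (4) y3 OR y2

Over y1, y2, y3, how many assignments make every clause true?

3

There are 2^3 = 8 truth assignments over (y1, y2, y3).
Check each against the 4 clauses (columns in the order y1, y2, y3):
  F F F  ✗ fails (y1 OR y3)
  F F T  ✗ fails (y2 OR y1)
  F T F  ✗ fails (y1 OR y3)
  F T T  ✓ satisfies all
  T F F  ✗ fails (y3 OR y2)
  T F T  ✓ satisfies all
  T T F  ✗ fails (NOT y2 OR y3)
  T T T  ✓ satisfies all
3 of the 8 rows are models.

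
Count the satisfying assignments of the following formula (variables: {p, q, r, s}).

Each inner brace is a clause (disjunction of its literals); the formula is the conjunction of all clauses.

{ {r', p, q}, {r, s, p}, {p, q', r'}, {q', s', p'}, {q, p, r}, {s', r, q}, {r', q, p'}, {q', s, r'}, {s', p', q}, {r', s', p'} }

3

There are 2^4 = 16 truth assignments over (p, q, r, s).
Split on s. With s = 1, the clauses containing s are satisfied and s' drops from the rest; 1 of the 2^3 = 8 assignments to the other variables satisfy what remains.
With s = 0, by the same count on the reduced clause set, 2 assignments work.
(One model: p=F, q=T, r=F, s=T.)
Total: 1 + 2 = 3.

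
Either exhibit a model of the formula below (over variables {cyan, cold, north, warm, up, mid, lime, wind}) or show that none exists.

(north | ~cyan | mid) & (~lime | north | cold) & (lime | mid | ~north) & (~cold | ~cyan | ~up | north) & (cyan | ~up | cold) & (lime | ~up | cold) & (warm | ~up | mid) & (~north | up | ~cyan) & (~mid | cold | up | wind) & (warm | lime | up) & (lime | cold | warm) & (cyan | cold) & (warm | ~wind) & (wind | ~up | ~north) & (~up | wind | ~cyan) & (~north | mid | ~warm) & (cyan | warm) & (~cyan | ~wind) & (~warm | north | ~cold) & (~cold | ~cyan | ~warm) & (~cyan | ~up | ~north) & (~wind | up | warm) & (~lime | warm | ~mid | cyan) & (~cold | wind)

cyan ↦ 0, cold ↦ 1, north ↦ 1, warm ↦ 1, up ↦ 1, mid ↦ 1, lime ↦ 1, wind ↦ 1

Suppose cyan = 0.
From the singleton clause (cold), cold = 1.
From the singleton clause (warm), warm = 1.
From the singleton clause (north), north = 1.
From the singleton clause (mid), mid = 1.
From the singleton clause (wind), wind = 1.
Every clause is now satisfied; up, lime are unconstrained.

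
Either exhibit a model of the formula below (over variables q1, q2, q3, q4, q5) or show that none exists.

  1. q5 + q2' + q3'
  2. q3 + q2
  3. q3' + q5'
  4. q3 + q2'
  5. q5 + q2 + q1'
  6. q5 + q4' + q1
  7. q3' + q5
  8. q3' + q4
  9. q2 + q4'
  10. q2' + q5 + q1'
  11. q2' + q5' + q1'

Suppose q3 = 1.
The clause (q5') is unit, so q5 = 0.
Now (q5) is unsatisfied and unit — conflict.
Undo q3 and try q3 = 0.
The clause (q2) is unit, so q2 = 1.
Now (q2') is unsatisfied and unit — conflict.
Neither q3 = 1 nor q3 = 0 works.

UNSATISFIABLE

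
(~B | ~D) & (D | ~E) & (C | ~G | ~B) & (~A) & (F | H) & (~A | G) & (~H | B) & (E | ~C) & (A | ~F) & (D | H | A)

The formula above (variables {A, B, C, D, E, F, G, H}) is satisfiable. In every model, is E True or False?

False

Suppose E = 1.
(D) alone gives D = 1.
(~B) alone gives B = 0.
(~A) alone gives A = 0.
(~H) alone gives H = 0.
(F) alone gives F = 1.
But (~F) is also a unit clause — contradiction.
So every satisfying assignment has E = False.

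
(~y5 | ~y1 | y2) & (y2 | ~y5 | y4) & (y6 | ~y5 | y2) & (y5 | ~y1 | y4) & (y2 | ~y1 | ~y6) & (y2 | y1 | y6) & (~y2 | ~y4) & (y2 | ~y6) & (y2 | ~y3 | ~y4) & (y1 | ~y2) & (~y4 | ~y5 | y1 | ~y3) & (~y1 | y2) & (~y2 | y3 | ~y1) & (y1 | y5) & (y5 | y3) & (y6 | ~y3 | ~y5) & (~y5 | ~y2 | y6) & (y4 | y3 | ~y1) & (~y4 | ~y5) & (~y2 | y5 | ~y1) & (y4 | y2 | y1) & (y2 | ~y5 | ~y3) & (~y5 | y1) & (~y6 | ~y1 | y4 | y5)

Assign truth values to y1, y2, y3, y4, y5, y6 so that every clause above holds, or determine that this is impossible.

y1=1, y2=1, y3=1, y4=0, y5=1, y6=1

Try y2 = 1.
(~y4) alone gives y4 = 0.
(y1) alone gives y1 = 1.
(y5) alone gives y5 = 1.
(y3) alone gives y3 = 1.
(y6) alone gives y6 = 1.
All clauses are satisfied.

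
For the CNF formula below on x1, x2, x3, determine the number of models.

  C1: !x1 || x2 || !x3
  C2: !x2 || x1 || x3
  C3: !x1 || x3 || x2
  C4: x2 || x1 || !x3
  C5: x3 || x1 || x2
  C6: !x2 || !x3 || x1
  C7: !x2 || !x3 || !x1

1

There are 2^3 = 8 truth assignments over (x1, x2, x3).
Split on x2. With x2 = true, the clauses containing x2 are satisfied and !x2 drops from the rest; 1 of the 2^2 = 4 assignments to the other variables satisfy what remains.
With x2 = false, by the same count on the reduced clause set, 0 assignments work.
(One model: x1=T, x2=T, x3=F.)
Total: 1 + 0 = 1.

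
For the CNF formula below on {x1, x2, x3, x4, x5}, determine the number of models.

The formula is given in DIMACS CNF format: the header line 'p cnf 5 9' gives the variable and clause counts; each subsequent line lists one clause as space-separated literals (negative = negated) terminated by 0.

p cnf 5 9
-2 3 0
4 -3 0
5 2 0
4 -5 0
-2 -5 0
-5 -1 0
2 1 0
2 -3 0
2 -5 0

There are 2^5 = 32 truth assignments over (x1, x2, x3, x4, x5).
Split on x4. With x4 = True, the clauses containing x4 are satisfied and ¬x4 drops from the rest; 2 of the 2^4 = 16 assignments to the other variables satisfy what remains.
With x4 = False, by the same count on the reduced clause set, 0 assignments work.
(One model: x1=F, x2=T, x3=T, x4=T, x5=F.)
Total: 2 + 0 = 2.

2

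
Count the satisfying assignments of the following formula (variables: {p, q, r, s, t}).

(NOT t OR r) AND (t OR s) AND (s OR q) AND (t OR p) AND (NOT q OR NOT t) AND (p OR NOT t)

There are 2^5 = 32 truth assignments over (p, q, r, s, t).
Split on s. With s = true, the clauses containing s are satisfied and NOT s drops from the rest; 5 of the 2^4 = 16 assignments to the other variables satisfy what remains.
With s = false, by the same count on the reduced clause set, 0 assignments work.
(One model: p=T, q=F, r=F, s=T, t=F.)
Total: 5 + 0 = 5.

5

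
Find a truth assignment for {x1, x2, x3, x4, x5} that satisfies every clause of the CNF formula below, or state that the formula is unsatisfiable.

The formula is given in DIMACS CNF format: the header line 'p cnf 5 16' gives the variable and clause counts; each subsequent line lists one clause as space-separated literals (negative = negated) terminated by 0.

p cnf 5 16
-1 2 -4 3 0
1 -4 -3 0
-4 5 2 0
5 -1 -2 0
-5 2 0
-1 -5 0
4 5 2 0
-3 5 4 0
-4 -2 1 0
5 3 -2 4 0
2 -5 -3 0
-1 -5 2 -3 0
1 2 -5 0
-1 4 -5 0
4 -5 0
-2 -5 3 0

UNSATISFIABLE

Suppose x5 = False.
Suppose x4 = False.
Unit clause (x2) forces x2 = True.
Unit clause (¬x1) forces x1 = False.
Unit clause (¬x3) forces x3 = False.
Now (x3) is unsatisfied and unit — conflict.
That branch fails; take x4 = True instead.
Unit clause (x2) forces x2 = True.
Unit clause (¬x1) forces x1 = False.
Now (x1) is unsatisfied and unit — conflict.
Either choice for x4 ends in contradiction.
That branch fails; take x5 = True instead.
Unit clause (x2) forces x2 = True.
Unit clause (¬x1) forces x1 = False.
Unit clause (¬x4) forces x4 = False.
Now (x4) is unsatisfied and unit — conflict.
Either choice for x5 ends in contradiction.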